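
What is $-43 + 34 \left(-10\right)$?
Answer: $-383$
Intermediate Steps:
$-43 + 34 \left(-10\right) = -43 - 340 = -383$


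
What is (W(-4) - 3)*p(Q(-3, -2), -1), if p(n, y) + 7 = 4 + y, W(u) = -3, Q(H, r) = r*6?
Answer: 24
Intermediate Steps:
Q(H, r) = 6*r
p(n, y) = -3 + y (p(n, y) = -7 + (4 + y) = -3 + y)
(W(-4) - 3)*p(Q(-3, -2), -1) = (-3 - 3)*(-3 - 1) = -6*(-4) = 24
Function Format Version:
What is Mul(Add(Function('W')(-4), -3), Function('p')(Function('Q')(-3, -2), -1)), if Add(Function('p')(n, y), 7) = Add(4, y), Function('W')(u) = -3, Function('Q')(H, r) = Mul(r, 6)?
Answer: 24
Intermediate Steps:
Function('Q')(H, r) = Mul(6, r)
Function('p')(n, y) = Add(-3, y) (Function('p')(n, y) = Add(-7, Add(4, y)) = Add(-3, y))
Mul(Add(Function('W')(-4), -3), Function('p')(Function('Q')(-3, -2), -1)) = Mul(Add(-3, -3), Add(-3, -1)) = Mul(-6, -4) = 24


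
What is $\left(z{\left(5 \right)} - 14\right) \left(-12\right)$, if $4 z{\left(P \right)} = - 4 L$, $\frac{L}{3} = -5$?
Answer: $-12$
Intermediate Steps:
$L = -15$ ($L = 3 \left(-5\right) = -15$)
$z{\left(P \right)} = 15$ ($z{\left(P \right)} = \frac{\left(-4\right) \left(-15\right)}{4} = \frac{1}{4} \cdot 60 = 15$)
$\left(z{\left(5 \right)} - 14\right) \left(-12\right) = \left(15 - 14\right) \left(-12\right) = 1 \left(-12\right) = -12$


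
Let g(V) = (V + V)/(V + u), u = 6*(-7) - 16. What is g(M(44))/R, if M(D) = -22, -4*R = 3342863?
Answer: -11/16714315 ≈ -6.5812e-7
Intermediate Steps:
R = -3342863/4 (R = -¼*3342863 = -3342863/4 ≈ -8.3572e+5)
u = -58 (u = -42 - 16 = -58)
g(V) = 2*V/(-58 + V) (g(V) = (V + V)/(V - 58) = (2*V)/(-58 + V) = 2*V/(-58 + V))
g(M(44))/R = (2*(-22)/(-58 - 22))/(-3342863/4) = (2*(-22)/(-80))*(-4/3342863) = (2*(-22)*(-1/80))*(-4/3342863) = (11/20)*(-4/3342863) = -11/16714315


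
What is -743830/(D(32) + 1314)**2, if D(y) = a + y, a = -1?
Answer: -148766/361805 ≈ -0.41118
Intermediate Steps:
D(y) = -1 + y
-743830/(D(32) + 1314)**2 = -743830/((-1 + 32) + 1314)**2 = -743830/(31 + 1314)**2 = -743830/(1345**2) = -743830/1809025 = -743830*1/1809025 = -148766/361805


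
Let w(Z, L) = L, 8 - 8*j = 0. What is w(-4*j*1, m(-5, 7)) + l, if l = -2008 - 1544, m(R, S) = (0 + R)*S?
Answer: -3587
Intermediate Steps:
j = 1 (j = 1 - ⅛*0 = 1 + 0 = 1)
m(R, S) = R*S
l = -3552
w(-4*j*1, m(-5, 7)) + l = -5*7 - 3552 = -35 - 3552 = -3587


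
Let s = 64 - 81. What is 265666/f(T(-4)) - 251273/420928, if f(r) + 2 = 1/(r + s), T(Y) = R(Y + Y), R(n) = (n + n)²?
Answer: -26726595530693/200782656 ≈ -1.3311e+5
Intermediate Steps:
s = -17
R(n) = 4*n² (R(n) = (2*n)² = 4*n²)
T(Y) = 16*Y² (T(Y) = 4*(Y + Y)² = 4*(2*Y)² = 4*(4*Y²) = 16*Y²)
f(r) = -2 + 1/(-17 + r) (f(r) = -2 + 1/(r - 17) = -2 + 1/(-17 + r))
265666/f(T(-4)) - 251273/420928 = 265666/(((35 - 32*(-4)²)/(-17 + 16*(-4)²))) - 251273/420928 = 265666/(((35 - 32*16)/(-17 + 16*16))) - 251273*1/420928 = 265666/(((35 - 2*256)/(-17 + 256))) - 251273/420928 = 265666/(((35 - 512)/239)) - 251273/420928 = 265666/(((1/239)*(-477))) - 251273/420928 = 265666/(-477/239) - 251273/420928 = 265666*(-239/477) - 251273/420928 = -63494174/477 - 251273/420928 = -26726595530693/200782656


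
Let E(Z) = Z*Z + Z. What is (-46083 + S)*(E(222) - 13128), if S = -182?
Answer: -1683028170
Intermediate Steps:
E(Z) = Z + Z**2 (E(Z) = Z**2 + Z = Z + Z**2)
(-46083 + S)*(E(222) - 13128) = (-46083 - 182)*(222*(1 + 222) - 13128) = -46265*(222*223 - 13128) = -46265*(49506 - 13128) = -46265*36378 = -1683028170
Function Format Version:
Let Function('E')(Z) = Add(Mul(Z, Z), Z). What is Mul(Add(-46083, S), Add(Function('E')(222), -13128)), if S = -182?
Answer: -1683028170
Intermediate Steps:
Function('E')(Z) = Add(Z, Pow(Z, 2)) (Function('E')(Z) = Add(Pow(Z, 2), Z) = Add(Z, Pow(Z, 2)))
Mul(Add(-46083, S), Add(Function('E')(222), -13128)) = Mul(Add(-46083, -182), Add(Mul(222, Add(1, 222)), -13128)) = Mul(-46265, Add(Mul(222, 223), -13128)) = Mul(-46265, Add(49506, -13128)) = Mul(-46265, 36378) = -1683028170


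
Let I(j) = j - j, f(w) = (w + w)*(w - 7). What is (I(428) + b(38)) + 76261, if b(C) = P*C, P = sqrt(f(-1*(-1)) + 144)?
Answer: 76261 + 76*sqrt(33) ≈ 76698.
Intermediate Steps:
f(w) = 2*w*(-7 + w) (f(w) = (2*w)*(-7 + w) = 2*w*(-7 + w))
P = 2*sqrt(33) (P = sqrt(2*(-1*(-1))*(-7 - 1*(-1)) + 144) = sqrt(2*1*(-7 + 1) + 144) = sqrt(2*1*(-6) + 144) = sqrt(-12 + 144) = sqrt(132) = 2*sqrt(33) ≈ 11.489)
I(j) = 0
b(C) = 2*C*sqrt(33) (b(C) = (2*sqrt(33))*C = 2*C*sqrt(33))
(I(428) + b(38)) + 76261 = (0 + 2*38*sqrt(33)) + 76261 = (0 + 76*sqrt(33)) + 76261 = 76*sqrt(33) + 76261 = 76261 + 76*sqrt(33)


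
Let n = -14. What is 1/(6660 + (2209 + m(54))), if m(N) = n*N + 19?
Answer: 1/8132 ≈ 0.00012297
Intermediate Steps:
m(N) = 19 - 14*N (m(N) = -14*N + 19 = 19 - 14*N)
1/(6660 + (2209 + m(54))) = 1/(6660 + (2209 + (19 - 14*54))) = 1/(6660 + (2209 + (19 - 756))) = 1/(6660 + (2209 - 737)) = 1/(6660 + 1472) = 1/8132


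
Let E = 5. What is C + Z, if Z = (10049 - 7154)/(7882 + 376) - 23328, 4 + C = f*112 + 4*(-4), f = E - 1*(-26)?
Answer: -164133113/8258 ≈ -19876.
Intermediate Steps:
f = 31 (f = 5 - 1*(-26) = 5 + 26 = 31)
C = 3452 (C = -4 + (31*112 + 4*(-4)) = -4 + (3472 - 16) = -4 + 3456 = 3452)
Z = -192639729/8258 (Z = 2895/8258 - 23328 = -192639729/8258 ≈ -23328.)
C + Z = 3452 - 192639729/8258 = -164133113/8258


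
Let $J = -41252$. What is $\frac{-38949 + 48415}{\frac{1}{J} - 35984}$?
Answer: $- \frac{390491432}{1484411969} \approx -0.26306$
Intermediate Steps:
$\frac{-38949 + 48415}{\frac{1}{J} - 35984} = \frac{-38949 + 48415}{\frac{1}{-41252} - 35984} = \frac{9466}{- \frac{1}{41252} - 35984} = \frac{9466}{- \frac{1484411969}{41252}} = 9466 \left(- \frac{41252}{1484411969}\right) = - \frac{390491432}{1484411969}$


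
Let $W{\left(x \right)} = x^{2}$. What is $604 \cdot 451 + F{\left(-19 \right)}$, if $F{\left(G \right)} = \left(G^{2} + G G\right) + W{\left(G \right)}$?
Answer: $273487$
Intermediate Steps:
$F{\left(G \right)} = 3 G^{2}$ ($F{\left(G \right)} = \left(G^{2} + G G\right) + G^{2} = \left(G^{2} + G^{2}\right) + G^{2} = 2 G^{2} + G^{2} = 3 G^{2}$)
$604 \cdot 451 + F{\left(-19 \right)} = 604 \cdot 451 + 3 \left(-19\right)^{2} = 272404 + 3 \cdot 361 = 272404 + 1083 = 273487$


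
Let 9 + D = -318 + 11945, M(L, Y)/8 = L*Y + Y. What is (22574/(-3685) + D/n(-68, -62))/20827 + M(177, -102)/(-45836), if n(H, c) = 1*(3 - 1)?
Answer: 3031889607709/879449545205 ≈ 3.4475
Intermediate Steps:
M(L, Y) = 8*Y + 8*L*Y (M(L, Y) = 8*(L*Y + Y) = 8*(Y + L*Y) = 8*Y + 8*L*Y)
n(H, c) = 2 (n(H, c) = 1*2 = 2)
D = 11618 (D = -9 + (-318 + 11945) = -9 + 11627 = 11618)
(22574/(-3685) + D/n(-68, -62))/20827 + M(177, -102)/(-45836) = (22574/(-3685) + 11618/2)/20827 + (8*(-102)*(1 + 177))/(-45836) = (22574*(-1/3685) + 11618*(½))*(1/20827) + (8*(-102)*178)*(-1/45836) = (-22574/3685 + 5809)*(1/20827) - 145248*(-1/45836) = (21383591/3685)*(1/20827) + 36312/11459 = 21383591/76747495 + 36312/11459 = 3031889607709/879449545205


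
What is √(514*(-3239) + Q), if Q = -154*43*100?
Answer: I*√2327046 ≈ 1525.5*I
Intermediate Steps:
Q = -662200 (Q = -6622*100 = -662200)
√(514*(-3239) + Q) = √(514*(-3239) - 662200) = √(-1664846 - 662200) = √(-2327046) = I*√2327046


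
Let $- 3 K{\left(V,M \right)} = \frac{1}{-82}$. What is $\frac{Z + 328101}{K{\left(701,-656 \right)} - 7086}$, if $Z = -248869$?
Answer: $- \frac{19491072}{1743155} \approx -11.181$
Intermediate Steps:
$K{\left(V,M \right)} = \frac{1}{246}$ ($K{\left(V,M \right)} = - \frac{1}{3 \left(-82\right)} = \left(- \frac{1}{3}\right) \left(- \frac{1}{82}\right) = \frac{1}{246}$)
$\frac{Z + 328101}{K{\left(701,-656 \right)} - 7086} = \frac{-248869 + 328101}{\frac{1}{246} - 7086} = \frac{79232}{- \frac{1743155}{246}} = 79232 \left(- \frac{246}{1743155}\right) = - \frac{19491072}{1743155}$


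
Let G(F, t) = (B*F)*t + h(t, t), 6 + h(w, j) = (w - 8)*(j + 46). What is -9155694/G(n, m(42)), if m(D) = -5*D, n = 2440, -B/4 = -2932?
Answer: 4577847/3004695727 ≈ 0.0015236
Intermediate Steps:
B = 11728 (B = -4*(-2932) = 11728)
h(w, j) = -6 + (-8 + w)*(46 + j) (h(w, j) = -6 + (w - 8)*(j + 46) = -6 + (-8 + w)*(46 + j))
G(F, t) = -374 + t² + 38*t + 11728*F*t (G(F, t) = (11728*F)*t + (-374 - 8*t + 46*t + t*t) = 11728*F*t + (-374 - 8*t + 46*t + t²) = 11728*F*t + (-374 + t² + 38*t) = -374 + t² + 38*t + 11728*F*t)
-9155694/G(n, m(42)) = -9155694/(-374 + (-5*42)² + 38*(-5*42) + 11728*2440*(-5*42)) = -9155694/(-374 + (-210)² + 38*(-210) + 11728*2440*(-210)) = -9155694/(-374 + 44100 - 7980 - 6009427200) = -9155694/(-6009391454) = -9155694*(-1/6009391454) = 4577847/3004695727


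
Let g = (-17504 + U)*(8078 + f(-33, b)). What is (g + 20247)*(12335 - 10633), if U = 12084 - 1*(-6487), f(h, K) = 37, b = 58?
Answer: 14771576304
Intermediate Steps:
U = 18571 (U = 12084 + 6487 = 18571)
g = 8658705 (g = (-17504 + 18571)*(8078 + 37) = 1067*8115 = 8658705)
(g + 20247)*(12335 - 10633) = (8658705 + 20247)*(12335 - 10633) = 8678952*1702 = 14771576304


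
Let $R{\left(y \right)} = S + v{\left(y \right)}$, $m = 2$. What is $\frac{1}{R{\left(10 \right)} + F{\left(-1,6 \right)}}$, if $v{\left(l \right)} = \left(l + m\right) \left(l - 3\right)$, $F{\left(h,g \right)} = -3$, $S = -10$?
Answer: $\frac{1}{71} \approx 0.014085$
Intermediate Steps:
$v{\left(l \right)} = \left(-3 + l\right) \left(2 + l\right)$ ($v{\left(l \right)} = \left(l + 2\right) \left(l - 3\right) = \left(2 + l\right) \left(-3 + l\right) = \left(-3 + l\right) \left(2 + l\right)$)
$R{\left(y \right)} = -16 + y^{2} - y$ ($R{\left(y \right)} = -10 - \left(6 + y - y^{2}\right) = -16 + y^{2} - y$)
$\frac{1}{R{\left(10 \right)} + F{\left(-1,6 \right)}} = \frac{1}{\left(-16 + 10^{2} - 10\right) - 3} = \frac{1}{\left(-16 + 100 - 10\right) - 3} = \frac{1}{74 - 3} = \frac{1}{71}$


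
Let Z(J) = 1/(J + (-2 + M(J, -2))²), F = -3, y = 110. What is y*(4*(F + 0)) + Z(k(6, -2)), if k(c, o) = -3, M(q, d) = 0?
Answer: -1319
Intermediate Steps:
Z(J) = 1/(4 + J) (Z(J) = 1/(J + (-2 + 0)²) = 1/(J + (-2)²) = 1/(J + 4) = 1/(4 + J))
y*(4*(F + 0)) + Z(k(6, -2)) = 110*(4*(-3 + 0)) + 1/(4 - 3) = 110*(4*(-3)) + 1/1 = 110*(-12) + 1 = -1320 + 1 = -1319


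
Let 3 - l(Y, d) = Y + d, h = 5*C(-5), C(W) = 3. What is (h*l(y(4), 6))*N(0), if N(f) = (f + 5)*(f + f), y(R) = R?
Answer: 0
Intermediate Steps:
N(f) = 2*f*(5 + f) (N(f) = (5 + f)*(2*f) = 2*f*(5 + f))
h = 15 (h = 5*3 = 15)
l(Y, d) = 3 - Y - d (l(Y, d) = 3 - (Y + d) = 3 + (-Y - d) = 3 - Y - d)
(h*l(y(4), 6))*N(0) = (15*(3 - 1*4 - 1*6))*(2*0*(5 + 0)) = (15*(3 - 4 - 6))*(2*0*5) = (15*(-7))*0 = -105*0 = 0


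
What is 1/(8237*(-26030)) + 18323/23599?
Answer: 3928618098931/5059840586890 ≈ 0.77643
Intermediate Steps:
1/(8237*(-26030)) + 18323/23599 = (1/8237)*(-1/26030) + 18323*(1/23599) = -1/214409110 + 18323/23599 = 3928618098931/5059840586890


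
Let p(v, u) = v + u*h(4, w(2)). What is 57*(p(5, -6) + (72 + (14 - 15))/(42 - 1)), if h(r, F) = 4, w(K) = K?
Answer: -40356/41 ≈ -984.29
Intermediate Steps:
p(v, u) = v + 4*u (p(v, u) = v + u*4 = v + 4*u)
57*(p(5, -6) + (72 + (14 - 15))/(42 - 1)) = 57*((5 + 4*(-6)) + (72 + (14 - 15))/(42 - 1)) = 57*((5 - 24) + (72 - 1)/41) = 57*(-19 + 71*(1/41)) = 57*(-19 + 71/41) = 57*(-708/41) = -40356/41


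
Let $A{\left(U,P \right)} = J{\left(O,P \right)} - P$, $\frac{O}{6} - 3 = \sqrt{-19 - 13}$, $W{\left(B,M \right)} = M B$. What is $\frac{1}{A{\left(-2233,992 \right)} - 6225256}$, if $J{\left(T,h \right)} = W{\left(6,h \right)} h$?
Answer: $- \frac{1}{321864} \approx -3.1069 \cdot 10^{-6}$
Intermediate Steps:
$W{\left(B,M \right)} = B M$
$O = 18 + 24 i \sqrt{2}$ ($O = 18 + 6 \sqrt{-19 - 13} = 18 + 6 \sqrt{-32} = 18 + 6 \cdot 4 i \sqrt{2} = 18 + 24 i \sqrt{2} \approx 18.0 + 33.941 i$)
$J{\left(T,h \right)} = 6 h^{2}$ ($J{\left(T,h \right)} = 6 h h = 6 h^{2}$)
$A{\left(U,P \right)} = - P + 6 P^{2}$ ($A{\left(U,P \right)} = 6 P^{2} - P = - P + 6 P^{2}$)
$\frac{1}{A{\left(-2233,992 \right)} - 6225256} = \frac{1}{992 \left(-1 + 6 \cdot 992\right) - 6225256} = \frac{1}{992 \left(-1 + 5952\right) - 6225256} = \frac{1}{992 \cdot 5951 - 6225256} = \frac{1}{5903392 - 6225256} = \frac{1}{-321864} = - \frac{1}{321864}$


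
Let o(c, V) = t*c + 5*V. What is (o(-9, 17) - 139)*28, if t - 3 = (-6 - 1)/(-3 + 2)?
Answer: -4032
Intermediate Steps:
t = 10 (t = 3 + (-6 - 1)/(-3 + 2) = 3 - 7/(-1) = 3 - 7*(-1) = 3 + 7 = 10)
o(c, V) = 5*V + 10*c (o(c, V) = 10*c + 5*V = 5*V + 10*c)
(o(-9, 17) - 139)*28 = ((5*17 + 10*(-9)) - 139)*28 = ((85 - 90) - 139)*28 = (-5 - 139)*28 = -144*28 = -4032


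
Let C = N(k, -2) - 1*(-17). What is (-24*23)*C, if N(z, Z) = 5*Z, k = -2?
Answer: -3864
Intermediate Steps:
C = 7 (C = 5*(-2) - 1*(-17) = -10 + 17 = 7)
(-24*23)*C = -24*23*7 = -552*7 = -3864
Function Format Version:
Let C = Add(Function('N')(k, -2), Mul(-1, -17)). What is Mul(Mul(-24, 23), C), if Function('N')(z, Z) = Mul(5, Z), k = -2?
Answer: -3864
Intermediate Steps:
C = 7 (C = Add(Mul(5, -2), Mul(-1, -17)) = Add(-10, 17) = 7)
Mul(Mul(-24, 23), C) = Mul(Mul(-24, 23), 7) = Mul(-552, 7) = -3864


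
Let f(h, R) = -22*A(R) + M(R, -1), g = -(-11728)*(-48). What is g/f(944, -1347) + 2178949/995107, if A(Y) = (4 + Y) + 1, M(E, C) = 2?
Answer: -82642311139/4896921547 ≈ -16.876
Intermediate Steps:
g = -562944 (g = -733*768 = -562944)
A(Y) = 5 + Y
f(h, R) = -108 - 22*R (f(h, R) = -22*(5 + R) + 2 = (-110 - 22*R) + 2 = -108 - 22*R)
g/f(944, -1347) + 2178949/995107 = -562944/(-108 - 22*(-1347)) + 2178949/995107 = -562944/(-108 + 29634) + 2178949*(1/995107) = -562944/29526 + 2178949/995107 = -562944*1/29526 + 2178949/995107 = -93824/4921 + 2178949/995107 = -82642311139/4896921547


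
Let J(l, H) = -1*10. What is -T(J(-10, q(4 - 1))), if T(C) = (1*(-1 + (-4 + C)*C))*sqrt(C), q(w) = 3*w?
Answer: -139*I*sqrt(10) ≈ -439.56*I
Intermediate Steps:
J(l, H) = -10
T(C) = sqrt(C)*(-1 + C*(-4 + C)) (T(C) = (1*(-1 + C*(-4 + C)))*sqrt(C) = (-1 + C*(-4 + C))*sqrt(C) = sqrt(C)*(-1 + C*(-4 + C)))
-T(J(-10, q(4 - 1))) = -sqrt(-10)*(-1 + (-10)**2 - 4*(-10)) = -I*sqrt(10)*(-1 + 100 + 40) = -I*sqrt(10)*139 = -139*I*sqrt(10)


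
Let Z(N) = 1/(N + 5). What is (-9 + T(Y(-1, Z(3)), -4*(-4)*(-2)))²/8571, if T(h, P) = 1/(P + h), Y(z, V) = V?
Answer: 5303809/557329275 ≈ 0.0095165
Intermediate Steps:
Z(N) = 1/(5 + N)
(-9 + T(Y(-1, Z(3)), -4*(-4)*(-2)))²/8571 = (-9 + 1/(-4*(-4)*(-2) + 1/(5 + 3)))²/8571 = (-9 + 1/(16*(-2) + 1/8))²*(1/8571) = (-9 + 1/(-32 + ⅛))²*(1/8571) = (-9 + 1/(-255/8))²*(1/8571) = (-9 - 8/255)²*(1/8571) = (-2303/255)²*(1/8571) = (5303809/65025)*(1/8571) = 5303809/557329275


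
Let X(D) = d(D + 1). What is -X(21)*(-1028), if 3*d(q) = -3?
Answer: -1028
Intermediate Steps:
d(q) = -1 (d(q) = (⅓)*(-3) = -1)
X(D) = -1
-X(21)*(-1028) = -(-1)*(-1028) = -1*1028 = -1028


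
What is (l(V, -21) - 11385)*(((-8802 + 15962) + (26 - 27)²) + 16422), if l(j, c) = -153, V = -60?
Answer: -272100654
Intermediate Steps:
(l(V, -21) - 11385)*(((-8802 + 15962) + (26 - 27)²) + 16422) = (-153 - 11385)*(((-8802 + 15962) + (26 - 27)²) + 16422) = -11538*((7160 + (-1)²) + 16422) = -11538*((7160 + 1) + 16422) = -11538*(7161 + 16422) = -11538*23583 = -272100654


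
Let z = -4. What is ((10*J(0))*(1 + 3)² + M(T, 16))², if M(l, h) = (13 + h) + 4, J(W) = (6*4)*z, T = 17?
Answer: 234916929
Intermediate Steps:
J(W) = -96 (J(W) = (6*4)*(-4) = 24*(-4) = -96)
M(l, h) = 17 + h
((10*J(0))*(1 + 3)² + M(T, 16))² = ((10*(-96))*(1 + 3)² + (17 + 16))² = (-960*4² + 33)² = (-960*16 + 33)² = (-15360 + 33)² = (-15327)² = 234916929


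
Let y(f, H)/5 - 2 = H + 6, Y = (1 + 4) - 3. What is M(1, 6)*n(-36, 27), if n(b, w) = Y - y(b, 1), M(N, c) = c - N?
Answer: -215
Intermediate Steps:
Y = 2 (Y = 5 - 3 = 2)
y(f, H) = 40 + 5*H (y(f, H) = 10 + 5*(H + 6) = 10 + 5*(6 + H) = 10 + (30 + 5*H) = 40 + 5*H)
n(b, w) = -43 (n(b, w) = 2 - (40 + 5*1) = 2 - (40 + 5) = 2 - 1*45 = 2 - 45 = -43)
M(1, 6)*n(-36, 27) = (6 - 1*1)*(-43) = (6 - 1)*(-43) = 5*(-43) = -215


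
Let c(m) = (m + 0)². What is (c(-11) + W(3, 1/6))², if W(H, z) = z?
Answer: 528529/36 ≈ 14681.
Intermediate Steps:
c(m) = m²
(c(-11) + W(3, 1/6))² = ((-11)² + 1/6)² = (121 + ⅙)² = (727/6)² = 528529/36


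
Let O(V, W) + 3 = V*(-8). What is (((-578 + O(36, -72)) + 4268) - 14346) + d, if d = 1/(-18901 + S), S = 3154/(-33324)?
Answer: -3447539153595/314930039 ≈ -10947.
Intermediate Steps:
S = -1577/16662 (S = 3154*(-1/33324) = -1577/16662 ≈ -0.094646)
O(V, W) = -3 - 8*V (O(V, W) = -3 + V*(-8) = -3 - 8*V)
d = -16662/314930039 (d = 1/(-18901 - 1577/16662) = 1/(-314930039/16662) = -16662/314930039 ≈ -5.2907e-5)
(((-578 + O(36, -72)) + 4268) - 14346) + d = (((-578 + (-3 - 8*36)) + 4268) - 14346) - 16662/314930039 = (((-578 + (-3 - 288)) + 4268) - 14346) - 16662/314930039 = (((-578 - 291) + 4268) - 14346) - 16662/314930039 = ((-869 + 4268) - 14346) - 16662/314930039 = (3399 - 14346) - 16662/314930039 = -10947 - 16662/314930039 = -3447539153595/314930039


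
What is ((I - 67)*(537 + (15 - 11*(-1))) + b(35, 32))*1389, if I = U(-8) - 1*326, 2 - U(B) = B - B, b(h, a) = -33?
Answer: -305810574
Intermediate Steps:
U(B) = 2 (U(B) = 2 - (B - B) = 2 - 1*0 = 2 + 0 = 2)
I = -324 (I = 2 - 1*326 = 2 - 326 = -324)
((I - 67)*(537 + (15 - 11*(-1))) + b(35, 32))*1389 = ((-324 - 67)*(537 + (15 - 11*(-1))) - 33)*1389 = (-391*(537 + (15 + 11)) - 33)*1389 = (-391*(537 + 26) - 33)*1389 = (-391*563 - 33)*1389 = (-220133 - 33)*1389 = -220166*1389 = -305810574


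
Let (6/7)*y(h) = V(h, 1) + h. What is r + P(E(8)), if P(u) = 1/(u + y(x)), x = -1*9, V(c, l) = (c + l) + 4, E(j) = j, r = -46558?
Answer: -2002000/43 ≈ -46558.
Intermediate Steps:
V(c, l) = 4 + c + l
x = -9
y(h) = 35/6 + 7*h/3 (y(h) = 7*((4 + h + 1) + h)/6 = 7*((5 + h) + h)/6 = 7*(5 + 2*h)/6 = 35/6 + 7*h/3)
P(u) = 1/(-91/6 + u) (P(u) = 1/(u + (35/6 + (7/3)*(-9))) = 1/(u + (35/6 - 21)) = 1/(u - 91/6) = 1/(-91/6 + u))
r + P(E(8)) = -46558 + 6/(-91 + 6*8) = -46558 + 6/(-91 + 48) = -46558 + 6/(-43) = -46558 + 6*(-1/43) = -46558 - 6/43 = -2002000/43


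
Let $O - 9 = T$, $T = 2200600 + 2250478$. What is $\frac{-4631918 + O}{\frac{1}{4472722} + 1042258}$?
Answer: $- \frac{808806791982}{4661730286277} \approx -0.1735$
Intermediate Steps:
$T = 4451078$
$O = 4451087$ ($O = 9 + 4451078 = 4451087$)
$\frac{-4631918 + O}{\frac{1}{4472722} + 1042258} = \frac{-4631918 + 4451087}{\frac{1}{4472722} + 1042258} = - \frac{180831}{\frac{1}{4472722} + 1042258} = - \frac{180831}{\frac{4661730286277}{4472722}} = \left(-180831\right) \frac{4472722}{4661730286277} = - \frac{808806791982}{4661730286277}$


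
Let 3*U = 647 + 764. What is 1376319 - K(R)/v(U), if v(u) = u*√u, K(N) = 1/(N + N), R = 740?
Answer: 1376319 - 3*√4233/2946563080 ≈ 1.3763e+6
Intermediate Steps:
U = 1411/3 (U = (647 + 764)/3 = (⅓)*1411 = 1411/3 ≈ 470.33)
K(N) = 1/(2*N)
v(u) = u^(3/2)
1376319 - K(R)/v(U) = 1376319 - (½)/740/((1411/3)^(3/2)) = 1376319 - (½)*(1/740)/(1411*√4233/9) = 1376319 - 3*√4233/1990921/1480 = 1376319 - 3*√4233/2946563080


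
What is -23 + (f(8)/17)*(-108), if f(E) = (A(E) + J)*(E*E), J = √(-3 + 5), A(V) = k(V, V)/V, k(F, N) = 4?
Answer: -3847/17 - 6912*√2/17 ≈ -801.30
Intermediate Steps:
A(V) = 4/V
J = √2 ≈ 1.4142
f(E) = E²*(√2 + 4/E) (f(E) = (4/E + √2)*(E*E) = (√2 + 4/E)*E² = E²*(√2 + 4/E))
-23 + (f(8)/17)*(-108) = -23 + ((8*(4 + 8*√2))/17)*(-108) = -23 + ((32 + 64*√2)*(1/17))*(-108) = -23 + (32/17 + 64*√2/17)*(-108) = -23 + (-3456/17 - 6912*√2/17) = -3847/17 - 6912*√2/17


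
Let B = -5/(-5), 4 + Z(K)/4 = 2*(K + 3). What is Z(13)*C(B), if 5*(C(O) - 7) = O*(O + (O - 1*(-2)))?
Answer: 4368/5 ≈ 873.60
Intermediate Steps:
Z(K) = 8 + 8*K (Z(K) = -16 + 4*(2*(K + 3)) = -16 + 4*(2*(3 + K)) = -16 + 4*(6 + 2*K) = -16 + (24 + 8*K) = 8 + 8*K)
B = 1 (B = -5*(-⅕) = 1)
C(O) = 7 + O*(2 + 2*O)/5 (C(O) = 7 + (O*(O + (O - 1*(-2))))/5 = 7 + (O*(O + (O + 2)))/5 = 7 + (O*(O + (2 + O)))/5 = 7 + (O*(2 + 2*O))/5 = 7 + O*(2 + 2*O)/5)
Z(13)*C(B) = (8 + 8*13)*(7 + (⅖)*1 + (⅖)*1²) = (8 + 104)*(7 + ⅖ + (⅖)*1) = 112*(7 + ⅖ + ⅖) = 112*(39/5) = 4368/5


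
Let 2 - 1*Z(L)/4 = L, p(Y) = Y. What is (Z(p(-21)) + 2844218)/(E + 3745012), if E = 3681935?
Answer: 2844310/7426947 ≈ 0.38297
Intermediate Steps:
Z(L) = 8 - 4*L
(Z(p(-21)) + 2844218)/(E + 3745012) = ((8 - 4*(-21)) + 2844218)/(3681935 + 3745012) = ((8 + 84) + 2844218)/7426947 = (92 + 2844218)*(1/7426947) = 2844310*(1/7426947) = 2844310/7426947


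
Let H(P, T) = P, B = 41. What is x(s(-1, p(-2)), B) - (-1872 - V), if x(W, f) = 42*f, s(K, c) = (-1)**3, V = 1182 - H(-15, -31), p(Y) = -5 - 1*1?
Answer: 4791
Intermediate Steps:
p(Y) = -6 (p(Y) = -5 - 1 = -6)
V = 1197 (V = 1182 - 1*(-15) = 1182 + 15 = 1197)
s(K, c) = -1
x(s(-1, p(-2)), B) - (-1872 - V) = 42*41 - (-1872 - 1*1197) = 1722 - (-1872 - 1197) = 1722 - 1*(-3069) = 1722 + 3069 = 4791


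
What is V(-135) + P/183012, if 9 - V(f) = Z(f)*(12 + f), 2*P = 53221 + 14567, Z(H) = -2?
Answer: -7223325/30502 ≈ -236.81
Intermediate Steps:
P = 33894 (P = (53221 + 14567)/2 = (½)*67788 = 33894)
V(f) = 33 + 2*f (V(f) = 9 - (-2)*(12 + f) = 9 - (-24 - 2*f) = 9 + (24 + 2*f) = 33 + 2*f)
V(-135) + P/183012 = (33 + 2*(-135)) + 33894/183012 = (33 - 270) + 33894*(1/183012) = -237 + 5649/30502 = -7223325/30502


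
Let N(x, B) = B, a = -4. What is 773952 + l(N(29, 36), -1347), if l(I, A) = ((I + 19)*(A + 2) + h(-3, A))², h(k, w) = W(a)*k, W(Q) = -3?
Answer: 5471743108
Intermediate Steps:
h(k, w) = -3*k
l(I, A) = (9 + (2 + A)*(19 + I))² (l(I, A) = ((I + 19)*(A + 2) - 3*(-3))² = ((19 + I)*(2 + A) + 9)² = ((2 + A)*(19 + I) + 9)² = (9 + (2 + A)*(19 + I))²)
773952 + l(N(29, 36), -1347) = 773952 + (47 + 2*36 + 19*(-1347) - 1347*36)² = 773952 + (47 + 72 - 25593 - 48492)² = 773952 + (-73966)² = 773952 + 5470969156 = 5471743108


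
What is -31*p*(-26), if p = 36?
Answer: 29016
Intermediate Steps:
-31*p*(-26) = -31*36*(-26) = -1116*(-26) = 29016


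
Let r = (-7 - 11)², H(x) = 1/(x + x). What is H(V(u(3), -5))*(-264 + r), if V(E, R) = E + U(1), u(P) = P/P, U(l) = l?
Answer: 15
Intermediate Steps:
u(P) = 1
V(E, R) = 1 + E (V(E, R) = E + 1 = 1 + E)
H(x) = 1/(2*x)
r = 324 (r = (-18)² = 324)
H(V(u(3), -5))*(-264 + r) = (1/(2*(1 + 1)))*(-264 + 324) = ((½)/2)*60 = ((½)*(½))*60 = (¼)*60 = 15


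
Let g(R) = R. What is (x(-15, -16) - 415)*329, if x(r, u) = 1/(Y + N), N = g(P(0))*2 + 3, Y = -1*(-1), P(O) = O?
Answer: -545811/4 ≈ -1.3645e+5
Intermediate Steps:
Y = 1
N = 3 (N = 0*2 + 3 = 0 + 3 = 3)
x(r, u) = ¼ (x(r, u) = 1/(1 + 3) = 1/4 = ¼)
(x(-15, -16) - 415)*329 = (¼ - 415)*329 = -1659/4*329 = -545811/4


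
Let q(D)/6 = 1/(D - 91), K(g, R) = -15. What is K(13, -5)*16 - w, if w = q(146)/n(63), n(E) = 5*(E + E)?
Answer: -1386001/5775 ≈ -240.00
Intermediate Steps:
n(E) = 10*E (n(E) = 5*(2*E) = 10*E)
q(D) = 6/(-91 + D) (q(D) = 6/(D - 91) = 6/(-91 + D))
w = 1/5775 (w = (6/(-91 + 146))/((10*63)) = (6/55)/630 = (6*(1/55))*(1/630) = (6/55)*(1/630) = 1/5775 ≈ 0.00017316)
K(13, -5)*16 - w = -15*16 - 1*1/5775 = -240 - 1/5775 = -1386001/5775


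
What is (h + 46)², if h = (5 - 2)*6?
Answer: 4096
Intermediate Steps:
h = 18 (h = 3*6 = 18)
(h + 46)² = (18 + 46)² = 64² = 4096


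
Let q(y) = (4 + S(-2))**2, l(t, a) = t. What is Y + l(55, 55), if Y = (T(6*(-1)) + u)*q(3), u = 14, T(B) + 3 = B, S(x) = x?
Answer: 75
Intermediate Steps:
T(B) = -3 + B
q(y) = 4 (q(y) = (4 - 2)**2 = 2**2 = 4)
Y = 20 (Y = ((-3 + 6*(-1)) + 14)*4 = ((-3 - 6) + 14)*4 = (-9 + 14)*4 = 5*4 = 20)
Y + l(55, 55) = 20 + 55 = 75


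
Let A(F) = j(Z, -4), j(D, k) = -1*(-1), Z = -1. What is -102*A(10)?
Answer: -102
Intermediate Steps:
j(D, k) = 1
A(F) = 1
-102*A(10) = -102*1 = -102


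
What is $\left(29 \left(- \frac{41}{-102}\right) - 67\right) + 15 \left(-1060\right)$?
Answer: $- \frac{1627445}{102} \approx -15955.0$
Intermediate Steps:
$\left(29 \left(- \frac{41}{-102}\right) - 67\right) + 15 \left(-1060\right) = \left(29 \left(\left(-41\right) \left(- \frac{1}{102}\right)\right) - 67\right) - 15900 = \left(29 \cdot \frac{41}{102} - 67\right) - 15900 = \left(\frac{1189}{102} - 67\right) - 15900 = - \frac{5645}{102} - 15900 = - \frac{1627445}{102}$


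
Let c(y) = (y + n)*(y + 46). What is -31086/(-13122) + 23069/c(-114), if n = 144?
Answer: -260671/29160 ≈ -8.9393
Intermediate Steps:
c(y) = (46 + y)*(144 + y) (c(y) = (y + 144)*(y + 46) = (144 + y)*(46 + y) = (46 + y)*(144 + y))
-31086/(-13122) + 23069/c(-114) = -31086/(-13122) + 23069/(6624 + (-114)² + 190*(-114)) = -31086*(-1/13122) + 23069/(6624 + 12996 - 21660) = 1727/729 + 23069/(-2040) = 1727/729 + 23069*(-1/2040) = 1727/729 - 1357/120 = -260671/29160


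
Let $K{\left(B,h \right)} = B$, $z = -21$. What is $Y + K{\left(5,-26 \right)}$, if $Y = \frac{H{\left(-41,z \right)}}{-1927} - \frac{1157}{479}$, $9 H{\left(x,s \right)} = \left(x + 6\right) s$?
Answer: $\frac{7039523}{2769099} \approx 2.5422$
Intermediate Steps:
$H{\left(x,s \right)} = \frac{s \left(6 + x\right)}{9}$ ($H{\left(x,s \right)} = \frac{\left(x + 6\right) s}{9} = \frac{\left(6 + x\right) s}{9} = \frac{s \left(6 + x\right)}{9}$)
$Y = - \frac{6805972}{2769099}$ ($Y = \frac{\frac{1}{9} \left(-21\right) \left(6 - 41\right)}{-1927} - \frac{1157}{479} = \frac{1}{9} \left(-21\right) \left(-35\right) \left(- \frac{1}{1927}\right) - \frac{1157}{479} = \frac{245}{3} \left(- \frac{1}{1927}\right) - \frac{1157}{479} = - \frac{245}{5781} - \frac{1157}{479} = - \frac{6805972}{2769099} \approx -2.4578$)
$Y + K{\left(5,-26 \right)} = - \frac{6805972}{2769099} + 5 = \frac{7039523}{2769099}$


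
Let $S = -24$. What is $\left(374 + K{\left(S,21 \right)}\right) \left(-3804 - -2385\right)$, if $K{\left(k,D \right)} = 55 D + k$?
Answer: $-2135595$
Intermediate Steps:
$K{\left(k,D \right)} = k + 55 D$
$\left(374 + K{\left(S,21 \right)}\right) \left(-3804 - -2385\right) = \left(374 + \left(-24 + 55 \cdot 21\right)\right) \left(-3804 - -2385\right) = \left(374 + \left(-24 + 1155\right)\right) \left(-3804 + 2385\right) = \left(374 + 1131\right) \left(-1419\right) = 1505 \left(-1419\right) = -2135595$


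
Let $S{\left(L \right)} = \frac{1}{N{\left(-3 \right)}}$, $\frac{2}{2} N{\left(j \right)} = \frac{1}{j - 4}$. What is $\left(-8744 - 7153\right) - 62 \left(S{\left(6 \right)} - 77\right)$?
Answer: $-10689$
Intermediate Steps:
$N{\left(j \right)} = \frac{1}{-4 + j}$ ($N{\left(j \right)} = \frac{1}{j - 4} = \frac{1}{-4 + j}$)
$S{\left(L \right)} = -7$ ($S{\left(L \right)} = \frac{1}{\frac{1}{-4 - 3}} = \frac{1}{\frac{1}{-7}} = \frac{1}{- \frac{1}{7}} = -7$)
$\left(-8744 - 7153\right) - 62 \left(S{\left(6 \right)} - 77\right) = \left(-8744 - 7153\right) - 62 \left(-7 - 77\right) = -15897 - -5208 = -15897 + 5208 = -10689$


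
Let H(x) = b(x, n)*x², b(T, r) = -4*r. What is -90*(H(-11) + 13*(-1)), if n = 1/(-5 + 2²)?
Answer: -42390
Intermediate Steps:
n = -1 (n = 1/(-5 + 4) = 1/(-1) = -1)
H(x) = 4*x² (H(x) = (-4*(-1))*x² = 4*x²)
-90*(H(-11) + 13*(-1)) = -90*(4*(-11)² + 13*(-1)) = -90*(4*121 - 13) = -90*(484 - 13) = -90*471 = -42390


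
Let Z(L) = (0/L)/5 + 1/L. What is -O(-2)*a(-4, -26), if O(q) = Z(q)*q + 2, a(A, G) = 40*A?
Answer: 480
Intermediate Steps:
Z(L) = 1/L (Z(L) = 0*(⅕) + 1/L = 0 + 1/L = 1/L)
O(q) = 3 (O(q) = q/q + 2 = 1 + 2 = 3)
-O(-2)*a(-4, -26) = -3*40*(-4) = -3*(-160) = -1*(-480) = 480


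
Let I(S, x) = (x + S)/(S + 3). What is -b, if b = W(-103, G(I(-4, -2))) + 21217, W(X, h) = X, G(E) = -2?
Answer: -21114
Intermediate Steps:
I(S, x) = (S + x)/(3 + S)
b = 21114 (b = -103 + 21217 = 21114)
-b = -1*21114 = -21114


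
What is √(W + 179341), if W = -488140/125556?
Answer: √176695354740846/31389 ≈ 423.48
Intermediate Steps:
W = -122035/31389 (W = -488140*1/125556 = -122035/31389 ≈ -3.8878)
√(W + 179341) = √(-122035/31389 + 179341) = √(5629212614/31389) = √176695354740846/31389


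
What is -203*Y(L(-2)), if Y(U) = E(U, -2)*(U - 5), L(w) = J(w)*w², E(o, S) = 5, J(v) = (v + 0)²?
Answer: -11165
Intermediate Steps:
J(v) = v²
L(w) = w⁴ (L(w) = w²*w² = w⁴)
Y(U) = -25 + 5*U (Y(U) = 5*(U - 5) = 5*(-5 + U) = -25 + 5*U)
-203*Y(L(-2)) = -203*(-25 + 5*(-2)⁴) = -203*(-25 + 5*16) = -203*(-25 + 80) = -203*55 = -11165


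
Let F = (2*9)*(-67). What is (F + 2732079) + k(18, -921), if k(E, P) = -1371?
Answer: 2729502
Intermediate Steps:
F = -1206 (F = 18*(-67) = -1206)
(F + 2732079) + k(18, -921) = (-1206 + 2732079) - 1371 = 2730873 - 1371 = 2729502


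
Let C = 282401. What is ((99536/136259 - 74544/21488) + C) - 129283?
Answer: 28019455415933/182995837 ≈ 1.5312e+5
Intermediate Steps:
((99536/136259 - 74544/21488) + C) - 129283 = ((99536/136259 - 74544/21488) + 282401) - 129283 = ((99536*(1/136259) - 74544*1/21488) + 282401) - 129283 = ((99536/136259 - 4659/1343) + 282401) - 129283 = (-501153833/182995837 + 282401) - 129283 = 51677706210804/182995837 - 129283 = 28019455415933/182995837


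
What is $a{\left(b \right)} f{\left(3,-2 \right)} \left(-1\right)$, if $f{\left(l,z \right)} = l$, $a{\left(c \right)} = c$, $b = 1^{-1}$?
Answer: $-3$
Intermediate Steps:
$b = 1$
$a{\left(b \right)} f{\left(3,-2 \right)} \left(-1\right) = 1 \cdot 3 \left(-1\right) = 3 \left(-1\right) = -3$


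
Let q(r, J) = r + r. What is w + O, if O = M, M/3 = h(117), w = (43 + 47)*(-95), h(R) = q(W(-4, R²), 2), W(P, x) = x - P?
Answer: 73608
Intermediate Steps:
q(r, J) = 2*r
h(R) = 8 + 2*R² (h(R) = 2*(R² - 1*(-4)) = 2*(R² + 4) = 2*(4 + R²) = 8 + 2*R²)
w = -8550 (w = 90*(-95) = -8550)
M = 82158 (M = 3*(8 + 2*117²) = 3*(8 + 2*13689) = 3*(8 + 27378) = 3*27386 = 82158)
O = 82158
w + O = -8550 + 82158 = 73608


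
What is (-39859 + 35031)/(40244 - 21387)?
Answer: -4828/18857 ≈ -0.25603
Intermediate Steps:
(-39859 + 35031)/(40244 - 21387) = -4828/18857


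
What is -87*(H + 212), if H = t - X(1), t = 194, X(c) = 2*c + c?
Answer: -35061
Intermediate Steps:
X(c) = 3*c
H = 191 (H = 194 - 3 = 191)
-87*(H + 212) = -87*(191 + 212) = -87*403 = -35061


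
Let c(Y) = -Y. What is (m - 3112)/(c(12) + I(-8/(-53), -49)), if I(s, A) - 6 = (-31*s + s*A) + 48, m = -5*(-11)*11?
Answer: -132871/1586 ≈ -83.777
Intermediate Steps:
m = 605 (m = 55*11 = 605)
I(s, A) = 54 - 31*s + A*s (I(s, A) = 6 + ((-31*s + s*A) + 48) = 6 + ((-31*s + A*s) + 48) = 6 + (48 - 31*s + A*s) = 54 - 31*s + A*s)
(m - 3112)/(c(12) + I(-8/(-53), -49)) = (605 - 3112)/(-1*12 + (54 - (-248)/(-53) - (-392)/(-53))) = -2507/(-12 + (54 - (-248)*(-1)/53 - (-392)*(-1)/53)) = -2507/(-12 + (54 - 31*8/53 - 49*8/53)) = -2507/(-12 + (54 - 248/53 - 392/53)) = -2507/(-12 + 2222/53) = -2507/1586/53 = -2507*53/1586 = -132871/1586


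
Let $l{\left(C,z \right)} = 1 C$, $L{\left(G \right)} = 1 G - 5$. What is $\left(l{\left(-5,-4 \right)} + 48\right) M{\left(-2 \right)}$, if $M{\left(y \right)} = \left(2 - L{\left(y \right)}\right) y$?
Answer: $-774$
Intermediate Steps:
$L{\left(G \right)} = -5 + G$ ($L{\left(G \right)} = G - 5 = -5 + G$)
$l{\left(C,z \right)} = C$
$M{\left(y \right)} = y \left(7 - y\right)$ ($M{\left(y \right)} = \left(2 - \left(-5 + y\right)\right) y = \left(7 - y\right) y = y \left(7 - y\right)$)
$\left(l{\left(-5,-4 \right)} + 48\right) M{\left(-2 \right)} = \left(-5 + 48\right) \left(- 2 \left(7 - -2\right)\right) = 43 \left(- 2 \left(7 + 2\right)\right) = 43 \left(\left(-2\right) 9\right) = 43 \left(-18\right) = -774$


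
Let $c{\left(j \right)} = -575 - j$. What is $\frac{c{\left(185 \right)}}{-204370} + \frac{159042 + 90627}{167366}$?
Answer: $\frac{5115205169}{3420458942} \approx 1.4955$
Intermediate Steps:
$\frac{c{\left(185 \right)}}{-204370} + \frac{159042 + 90627}{167366} = \frac{-575 - 185}{-204370} + \frac{159042 + 90627}{167366} = \left(-575 - 185\right) \left(- \frac{1}{204370}\right) + 249669 \cdot \frac{1}{167366} = \left(-760\right) \left(- \frac{1}{204370}\right) + \frac{249669}{167366} = \frac{76}{20437} + \frac{249669}{167366} = \frac{5115205169}{3420458942}$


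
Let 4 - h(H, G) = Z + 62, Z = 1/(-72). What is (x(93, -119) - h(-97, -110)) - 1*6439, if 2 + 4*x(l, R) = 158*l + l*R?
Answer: -394183/72 ≈ -5474.8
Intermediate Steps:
Z = -1/72 ≈ -0.013889
x(l, R) = -½ + 79*l/2 + R*l/4 (x(l, R) = -½ + (158*l + l*R)/4 = -½ + (158*l + R*l)/4 = -½ + (79*l/2 + R*l/4) = -½ + 79*l/2 + R*l/4)
h(H, G) = -4175/72 (h(H, G) = 4 - (-1/72 + 62) = 4 - 1*4463/72 = 4 - 4463/72 = -4175/72)
(x(93, -119) - h(-97, -110)) - 1*6439 = ((-½ + (79/2)*93 + (¼)*(-119)*93) - 1*(-4175/72)) - 1*6439 = ((-½ + 7347/2 - 11067/4) + 4175/72) - 6439 = (3625/4 + 4175/72) - 6439 = 69425/72 - 6439 = -394183/72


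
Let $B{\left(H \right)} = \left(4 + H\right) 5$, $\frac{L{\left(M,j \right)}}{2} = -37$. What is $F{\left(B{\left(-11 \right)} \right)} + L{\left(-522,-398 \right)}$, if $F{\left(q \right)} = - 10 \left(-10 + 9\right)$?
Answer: $-64$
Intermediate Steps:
$L{\left(M,j \right)} = -74$ ($L{\left(M,j \right)} = 2 \left(-37\right) = -74$)
$B{\left(H \right)} = 20 + 5 H$
$F{\left(q \right)} = 10$ ($F{\left(q \right)} = \left(-10\right) \left(-1\right) = 10$)
$F{\left(B{\left(-11 \right)} \right)} + L{\left(-522,-398 \right)} = 10 - 74 = -64$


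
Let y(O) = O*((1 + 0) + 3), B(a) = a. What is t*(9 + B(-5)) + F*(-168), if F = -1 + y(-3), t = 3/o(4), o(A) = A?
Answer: 2187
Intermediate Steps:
t = 3/4 ≈ 0.75000
y(O) = 4*O (y(O) = O*(1 + 3) = O*4 = 4*O)
F = -13 (F = -1 + 4*(-3) = -1 - 12 = -13)
t*(9 + B(-5)) + F*(-168) = 3*(9 - 5)/4 - 13*(-168) = (3/4)*4 + 2184 = 3 + 2184 = 2187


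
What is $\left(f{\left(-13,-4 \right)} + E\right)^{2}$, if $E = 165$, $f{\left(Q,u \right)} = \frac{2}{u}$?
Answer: $\frac{108241}{4} \approx 27060.0$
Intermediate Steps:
$\left(f{\left(-13,-4 \right)} + E\right)^{2} = \left(\frac{2}{-4} + 165\right)^{2} = \left(2 \left(- \frac{1}{4}\right) + 165\right)^{2} = \left(- \frac{1}{2} + 165\right)^{2} = \left(\frac{329}{2}\right)^{2} = \frac{108241}{4}$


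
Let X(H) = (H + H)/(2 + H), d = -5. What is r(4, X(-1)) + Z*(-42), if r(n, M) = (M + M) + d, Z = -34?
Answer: 1419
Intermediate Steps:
X(H) = 2*H/(2 + H) (X(H) = (2*H)/(2 + H) = 2*H/(2 + H))
r(n, M) = -5 + 2*M (r(n, M) = (M + M) - 5 = 2*M - 5 = -5 + 2*M)
r(4, X(-1)) + Z*(-42) = (-5 + 2*(2*(-1)/(2 - 1))) - 34*(-42) = (-5 + 2*(2*(-1)/1)) + 1428 = (-5 + 2*(2*(-1)*1)) + 1428 = (-5 + 2*(-2)) + 1428 = (-5 - 4) + 1428 = -9 + 1428 = 1419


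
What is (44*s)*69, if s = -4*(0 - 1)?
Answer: 12144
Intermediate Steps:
s = 4 (s = -4*(-1) = 4)
(44*s)*69 = (44*4)*69 = 176*69 = 12144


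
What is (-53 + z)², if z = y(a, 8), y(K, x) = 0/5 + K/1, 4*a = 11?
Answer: 40401/16 ≈ 2525.1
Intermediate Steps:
a = 11/4 (a = (¼)*11 = 11/4 ≈ 2.7500)
y(K, x) = K (y(K, x) = 0*(⅕) + K*1 = 0 + K = K)
z = 11/4 ≈ 2.7500
(-53 + z)² = (-53 + 11/4)² = (-201/4)² = 40401/16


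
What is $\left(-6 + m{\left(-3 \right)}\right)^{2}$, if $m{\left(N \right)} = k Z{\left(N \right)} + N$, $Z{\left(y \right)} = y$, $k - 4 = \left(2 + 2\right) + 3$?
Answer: $1764$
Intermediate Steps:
$k = 11$ ($k = 4 + \left(\left(2 + 2\right) + 3\right) = 4 + \left(4 + 3\right) = 4 + 7 = 11$)
$m{\left(N \right)} = 12 N$ ($m{\left(N \right)} = 11 N + N = 12 N$)
$\left(-6 + m{\left(-3 \right)}\right)^{2} = \left(-6 + 12 \left(-3\right)\right)^{2} = \left(-6 - 36\right)^{2} = \left(-42\right)^{2} = 1764$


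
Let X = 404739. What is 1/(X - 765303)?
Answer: -1/360564 ≈ -2.7734e-6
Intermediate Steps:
1/(X - 765303) = 1/(404739 - 765303) = 1/(-360564) = -1/360564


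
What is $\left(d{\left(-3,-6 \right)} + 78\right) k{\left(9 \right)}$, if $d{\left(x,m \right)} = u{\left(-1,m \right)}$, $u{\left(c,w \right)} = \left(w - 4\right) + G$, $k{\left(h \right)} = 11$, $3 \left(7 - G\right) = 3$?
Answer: $814$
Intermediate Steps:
$G = 6$ ($G = 7 - 1 = 6$)
$u{\left(c,w \right)} = 2 + w$ ($u{\left(c,w \right)} = \left(w - 4\right) + 6 = \left(-4 + w\right) + 6 = 2 + w$)
$d{\left(x,m \right)} = 2 + m$
$\left(d{\left(-3,-6 \right)} + 78\right) k{\left(9 \right)} = \left(\left(2 - 6\right) + 78\right) 11 = \left(-4 + 78\right) 11 = 74 \cdot 11 = 814$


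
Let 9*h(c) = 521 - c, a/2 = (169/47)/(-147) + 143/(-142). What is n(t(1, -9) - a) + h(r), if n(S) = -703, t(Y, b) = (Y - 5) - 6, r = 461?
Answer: -2089/3 ≈ -696.33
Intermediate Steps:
t(Y, b) = -11 + Y (t(Y, b) = (-5 + Y) - 6 = -11 + Y)
a = -1011985/490539 (a = 2*((169/47)/(-147) + 143/(-142)) = 2*((169*(1/47))*(-1/147) + 143*(-1/142)) = 2*((169/47)*(-1/147) - 143/142) = 2*(-169/6909 - 143/142) = 2*(-1011985/981078) = -1011985/490539 ≈ -2.0630)
h(c) = 521/9 - c/9 (h(c) = (521 - c)/9 = 521/9 - c/9)
n(t(1, -9) - a) + h(r) = -703 + (521/9 - ⅑*461) = -703 + (521/9 - 461/9) = -703 + 20/3 = -2089/3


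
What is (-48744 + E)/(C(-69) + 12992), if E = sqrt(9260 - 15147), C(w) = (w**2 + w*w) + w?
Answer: -48744/22445 + 29*I*sqrt(7)/22445 ≈ -2.1717 + 0.0034184*I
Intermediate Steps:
C(w) = w + 2*w**2 (C(w) = (w**2 + w**2) + w = 2*w**2 + w = w + 2*w**2)
E = 29*I*sqrt(7) (E = sqrt(-5887) = 29*I*sqrt(7) ≈ 76.727*I)
(-48744 + E)/(C(-69) + 12992) = (-48744 + 29*I*sqrt(7))/(-69*(1 + 2*(-69)) + 12992) = (-48744 + 29*I*sqrt(7))/(-69*(1 - 138) + 12992) = (-48744 + 29*I*sqrt(7))/(-69*(-137) + 12992) = (-48744 + 29*I*sqrt(7))/(9453 + 12992) = (-48744 + 29*I*sqrt(7))/22445 = (-48744 + 29*I*sqrt(7))*(1/22445) = -48744/22445 + 29*I*sqrt(7)/22445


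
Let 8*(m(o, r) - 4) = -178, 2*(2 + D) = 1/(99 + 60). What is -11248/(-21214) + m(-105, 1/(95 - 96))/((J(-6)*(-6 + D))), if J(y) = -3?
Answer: -12434819/53947202 ≈ -0.23050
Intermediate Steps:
D = -635/318 (D = -2 + 1/(2*(99 + 60)) = -2 + (1/2)/159 = -2 + (1/2)*(1/159) = -2 + 1/318 = -635/318 ≈ -1.9969)
m(o, r) = -73/4 (m(o, r) = 4 + (1/8)*(-178) = 4 - 89/4 = -73/4)
-11248/(-21214) + m(-105, 1/(95 - 96))/((J(-6)*(-6 + D))) = -11248/(-21214) - 73*(-1/(3*(-6 - 635/318)))/4 = -11248*(-1/21214) - 73/(4*((-3*(-2543/318)))) = 5624/10607 - 73/(4*2543/106) = 5624/10607 - 73/4*106/2543 = 5624/10607 - 3869/5086 = -12434819/53947202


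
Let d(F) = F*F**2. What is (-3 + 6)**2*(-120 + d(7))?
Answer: 2007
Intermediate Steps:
d(F) = F**3
(-3 + 6)**2*(-120 + d(7)) = (-3 + 6)**2*(-120 + 7**3) = 3**2*(-120 + 343) = 9*223 = 2007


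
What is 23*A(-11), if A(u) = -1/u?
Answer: 23/11 ≈ 2.0909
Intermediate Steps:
23*A(-11) = 23*(-1/(-11)) = 23*(-1*(-1/11)) = 23*(1/11) = 23/11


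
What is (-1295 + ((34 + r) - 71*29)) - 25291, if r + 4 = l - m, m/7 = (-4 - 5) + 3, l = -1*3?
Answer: -28576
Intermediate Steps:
l = -3
m = -42 (m = 7*((-4 - 5) + 3) = 7*(-9 + 3) = 7*(-6) = -42)
r = 35 (r = -4 + (-3 - 1*(-42)) = -4 + (-3 + 42) = -4 + 39 = 35)
(-1295 + ((34 + r) - 71*29)) - 25291 = (-1295 + ((34 + 35) - 71*29)) - 25291 = (-1295 + (69 - 2059)) - 25291 = (-1295 - 1990) - 25291 = -3285 - 25291 = -28576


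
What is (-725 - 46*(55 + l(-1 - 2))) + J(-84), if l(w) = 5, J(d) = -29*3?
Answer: -3572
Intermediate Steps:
J(d) = -87
(-725 - 46*(55 + l(-1 - 2))) + J(-84) = (-725 - 46*(55 + 5)) - 87 = (-725 - 46*60) - 87 = (-725 - 2760) - 87 = -3485 - 87 = -3572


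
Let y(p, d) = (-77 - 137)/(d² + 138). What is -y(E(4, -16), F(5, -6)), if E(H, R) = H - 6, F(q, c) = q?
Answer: 214/163 ≈ 1.3129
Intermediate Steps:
E(H, R) = -6 + H
y(p, d) = -214/(138 + d²)
-y(E(4, -16), F(5, -6)) = -(-214)/(138 + 5²) = -(-214)/(138 + 25) = -(-214)/163 = -1*(-214/163) = 214/163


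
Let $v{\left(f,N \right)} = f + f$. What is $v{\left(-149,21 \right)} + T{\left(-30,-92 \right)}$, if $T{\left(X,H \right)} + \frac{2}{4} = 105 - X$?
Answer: $- \frac{327}{2} \approx -163.5$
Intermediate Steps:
$T{\left(X,H \right)} = \frac{209}{2} - X$ ($T{\left(X,H \right)} = - \frac{1}{2} - \left(-105 + X\right) = \frac{209}{2} - X$)
$v{\left(f,N \right)} = 2 f$
$v{\left(-149,21 \right)} + T{\left(-30,-92 \right)} = 2 \left(-149\right) + \left(\frac{209}{2} - -30\right) = -298 + \left(\frac{209}{2} + 30\right) = -298 + \frac{269}{2} = - \frac{327}{2}$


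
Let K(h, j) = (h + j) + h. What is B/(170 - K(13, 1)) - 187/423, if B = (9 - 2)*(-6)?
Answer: -44507/60489 ≈ -0.73579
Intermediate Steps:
B = -42 (B = 7*(-6) = -42)
K(h, j) = j + 2*h
B/(170 - K(13, 1)) - 187/423 = -42/(170 - (1 + 2*13)) - 187/423 = -42/(170 - (1 + 26)) - 187*1/423 = -42/(170 - 1*27) - 187/423 = -42/(170 - 27) - 187/423 = -42/143 - 187/423 = -44507/60489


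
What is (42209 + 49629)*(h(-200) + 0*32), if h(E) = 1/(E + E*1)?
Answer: -45919/200 ≈ -229.59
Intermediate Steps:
h(E) = 1/(2*E) (h(E) = 1/(E + E) = 1/(2*E))
(42209 + 49629)*(h(-200) + 0*32) = (42209 + 49629)*((½)/(-200) + 0*32) = 91838*((½)*(-1/200) + 0) = 91838*(-1/400 + 0) = 91838*(-1/400) = -45919/200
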